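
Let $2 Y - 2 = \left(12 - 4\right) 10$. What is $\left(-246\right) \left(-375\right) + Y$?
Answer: $92291$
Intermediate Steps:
$Y = 41$ ($Y = 1 + \frac{\left(12 - 4\right) 10}{2} = 1 + \frac{8 \cdot 10}{2} = 1 + \frac{1}{2} \cdot 80 = 1 + 40 = 41$)
$\left(-246\right) \left(-375\right) + Y = \left(-246\right) \left(-375\right) + 41 = 92250 + 41 = 92291$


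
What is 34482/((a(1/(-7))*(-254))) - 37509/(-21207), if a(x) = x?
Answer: 854724284/897763 ≈ 952.06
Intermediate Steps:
34482/((a(1/(-7))*(-254))) - 37509/(-21207) = 34482/(((1/(-7))*(-254))) - 37509/(-21207) = 34482/(((1*(-⅐))*(-254))) - 37509*(-1/21207) = 34482/((-⅐*(-254))) + 12503/7069 = 34482/(254/7) + 12503/7069 = 34482*(7/254) + 12503/7069 = 120687/127 + 12503/7069 = 854724284/897763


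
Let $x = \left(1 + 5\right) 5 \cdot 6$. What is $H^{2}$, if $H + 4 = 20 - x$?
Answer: $26896$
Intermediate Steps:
$x = 180$ ($x = 6 \cdot 5 \cdot 6 = 30 \cdot 6 = 180$)
$H = -164$ ($H = -4 + \left(20 - 180\right) = -4 - 160 = -164$)
$H^{2} = \left(-164\right)^{2} = 26896$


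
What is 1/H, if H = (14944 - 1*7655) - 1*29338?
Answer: -1/22049 ≈ -4.5354e-5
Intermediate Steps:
H = -22049 (H = (14944 - 7655) - 29338 = 7289 - 29338 = -22049)
1/H = 1/(-22049) = -1/22049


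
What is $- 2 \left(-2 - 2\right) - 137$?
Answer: $-129$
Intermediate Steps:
$- 2 \left(-2 - 2\right) - 137 = \left(-2\right) \left(-4\right) - 137 = 8 - 137 = -129$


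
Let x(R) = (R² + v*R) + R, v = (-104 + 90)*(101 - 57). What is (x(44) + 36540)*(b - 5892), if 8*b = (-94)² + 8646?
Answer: -42316258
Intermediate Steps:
v = -616 (v = -14*44 = -616)
b = 8741/4 (b = ((-94)² + 8646)/8 = (8836 + 8646)/8 = (⅛)*17482 = 8741/4 ≈ 2185.3)
x(R) = R² - 615*R (x(R) = (R² - 616*R) + R = R² - 615*R)
(x(44) + 36540)*(b - 5892) = (44*(-615 + 44) + 36540)*(8741/4 - 5892) = (44*(-571) + 36540)*(-14827/4) = (-25124 + 36540)*(-14827/4) = 11416*(-14827/4) = -42316258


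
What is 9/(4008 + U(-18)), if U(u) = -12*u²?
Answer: 3/40 ≈ 0.075000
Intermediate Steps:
9/(4008 + U(-18)) = 9/(4008 - 12*(-18)²) = 9/(4008 - 12*324) = 9/(4008 - 3888) = 9/120 = (1/120)*9 = 3/40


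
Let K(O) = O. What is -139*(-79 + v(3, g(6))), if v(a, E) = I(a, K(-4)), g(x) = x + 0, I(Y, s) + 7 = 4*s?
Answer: 14178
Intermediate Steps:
I(Y, s) = -7 + 4*s
g(x) = x
v(a, E) = -23 (v(a, E) = -7 + 4*(-4) = -7 - 16 = -23)
-139*(-79 + v(3, g(6))) = -139*(-79 - 23) = -139*(-102) = 14178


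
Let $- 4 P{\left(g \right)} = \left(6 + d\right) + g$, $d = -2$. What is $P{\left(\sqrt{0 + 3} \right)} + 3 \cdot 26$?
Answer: $77 - \frac{\sqrt{3}}{4} \approx 76.567$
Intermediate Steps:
$P{\left(g \right)} = -1 - \frac{g}{4}$ ($P{\left(g \right)} = - \frac{\left(6 - 2\right) + g}{4} = - \frac{4 + g}{4} = -1 - \frac{g}{4}$)
$P{\left(\sqrt{0 + 3} \right)} + 3 \cdot 26 = \left(-1 - \frac{\sqrt{0 + 3}}{4}\right) + 3 \cdot 26 = \left(-1 - \frac{\sqrt{3}}{4}\right) + 78 = 77 - \frac{\sqrt{3}}{4}$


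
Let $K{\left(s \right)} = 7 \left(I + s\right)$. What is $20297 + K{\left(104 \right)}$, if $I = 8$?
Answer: $21081$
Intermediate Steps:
$K{\left(s \right)} = 56 + 7 s$ ($K{\left(s \right)} = 7 \left(8 + s\right) = 56 + 7 s$)
$20297 + K{\left(104 \right)} = 20297 + \left(56 + 7 \cdot 104\right) = 20297 + \left(56 + 728\right) = 20297 + 784 = 21081$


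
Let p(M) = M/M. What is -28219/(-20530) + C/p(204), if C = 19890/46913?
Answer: 1732179647/963123890 ≈ 1.7985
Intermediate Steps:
p(M) = 1
C = 19890/46913 (C = 19890*(1/46913) = 19890/46913 ≈ 0.42398)
-28219/(-20530) + C/p(204) = -28219/(-20530) + (19890/46913)/1 = -28219*(-1/20530) + (19890/46913)*1 = 28219/20530 + 19890/46913 = 1732179647/963123890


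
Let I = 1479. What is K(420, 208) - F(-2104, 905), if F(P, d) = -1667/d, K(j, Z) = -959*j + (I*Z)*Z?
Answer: 57544133447/905 ≈ 6.3585e+7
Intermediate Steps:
K(j, Z) = -959*j + 1479*Z² (K(j, Z) = -959*j + (1479*Z)*Z = -959*j + 1479*Z²)
K(420, 208) - F(-2104, 905) = (-959*420 + 1479*208²) - (-1667)/905 = (-402780 + 1479*43264) - (-1667)/905 = (-402780 + 63987456) - 1*(-1667/905) = 63584676 + 1667/905 = 57544133447/905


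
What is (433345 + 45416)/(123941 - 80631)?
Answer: 478761/43310 ≈ 11.054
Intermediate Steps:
(433345 + 45416)/(123941 - 80631) = 478761/43310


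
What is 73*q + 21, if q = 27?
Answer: 1992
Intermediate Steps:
73*q + 21 = 73*27 + 21 = 1971 + 21 = 1992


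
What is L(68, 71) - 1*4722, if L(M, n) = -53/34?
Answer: -160601/34 ≈ -4723.6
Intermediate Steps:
L(M, n) = -53/34 (L(M, n) = -53*1/34 = -53/34)
L(68, 71) - 1*4722 = -53/34 - 1*4722 = -53/34 - 4722 = -160601/34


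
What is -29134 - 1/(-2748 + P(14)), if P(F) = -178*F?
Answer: -152662159/5240 ≈ -29134.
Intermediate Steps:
-29134 - 1/(-2748 + P(14)) = -29134 - 1/(-2748 - 178*14) = -29134 - 1/(-2748 - 2492) = -29134 - 1/(-5240) = -29134 - 1*(-1/5240) = -29134 + 1/5240 = -152662159/5240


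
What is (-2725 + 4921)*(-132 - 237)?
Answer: -810324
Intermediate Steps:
(-2725 + 4921)*(-132 - 237) = 2196*(-369) = -810324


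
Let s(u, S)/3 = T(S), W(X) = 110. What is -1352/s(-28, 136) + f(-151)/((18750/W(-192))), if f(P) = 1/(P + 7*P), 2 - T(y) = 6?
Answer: 255189989/2265000 ≈ 112.67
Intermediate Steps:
T(y) = -4 (T(y) = 2 - 1*6 = 2 - 6 = -4)
f(P) = 1/(8*P)
s(u, S) = -12 (s(u, S) = 3*(-4) = -12)
-1352/s(-28, 136) + f(-151)/((18750/W(-192))) = -1352/(-12) + ((1/8)/(-151))/((18750/110)) = -1352*(-1/12) + ((1/8)*(-1/151))/((18750*(1/110))) = 338/3 - 1/(1208*1875/11) = 338/3 - 1/1208*11/1875 = 338/3 - 11/2265000 = 255189989/2265000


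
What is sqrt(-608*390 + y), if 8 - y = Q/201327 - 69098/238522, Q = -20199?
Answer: I*sqrt(15188372761350117654722166)/8003486449 ≈ 486.94*I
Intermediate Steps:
y = 67149424746/8003486449 (y = 8 - (-20199/201327 - 69098/238522) = 8 - (-20199*1/201327 - 69098*1/238522) = 8 - (-6733/67109 - 34549/119261) = 8 - 1*(-3121533154/8003486449) = 8 + 3121533154/8003486449 = 67149424746/8003486449 ≈ 8.3900)
sqrt(-608*390 + y) = sqrt(-608*390 + 67149424746/8003486449) = sqrt(-237120 + 67149424746/8003486449) = sqrt(-1897719557362134/8003486449) = I*sqrt(15188372761350117654722166)/8003486449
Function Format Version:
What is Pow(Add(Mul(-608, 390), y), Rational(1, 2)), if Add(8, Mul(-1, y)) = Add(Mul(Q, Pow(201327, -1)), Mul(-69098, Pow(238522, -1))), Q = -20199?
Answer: Mul(Rational(1, 8003486449), I, Pow(15188372761350117654722166, Rational(1, 2))) ≈ Mul(486.94, I)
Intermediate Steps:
y = Rational(67149424746, 8003486449) (y = Add(8, Mul(-1, Add(Mul(-20199, Pow(201327, -1)), Mul(-69098, Pow(238522, -1))))) = Add(8, Mul(-1, Add(Mul(-20199, Rational(1, 201327)), Mul(-69098, Rational(1, 238522))))) = Add(8, Mul(-1, Add(Rational(-6733, 67109), Rational(-34549, 119261)))) = Add(8, Mul(-1, Rational(-3121533154, 8003486449))) = Add(8, Rational(3121533154, 8003486449)) = Rational(67149424746, 8003486449) ≈ 8.3900)
Pow(Add(Mul(-608, 390), y), Rational(1, 2)) = Pow(Add(Mul(-608, 390), Rational(67149424746, 8003486449)), Rational(1, 2)) = Pow(Add(-237120, Rational(67149424746, 8003486449)), Rational(1, 2)) = Pow(Rational(-1897719557362134, 8003486449), Rational(1, 2)) = Mul(Rational(1, 8003486449), I, Pow(15188372761350117654722166, Rational(1, 2)))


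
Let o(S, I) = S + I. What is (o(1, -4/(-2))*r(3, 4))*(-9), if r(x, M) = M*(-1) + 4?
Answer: 0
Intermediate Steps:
r(x, M) = 4 - M (r(x, M) = -M + 4 = 4 - M)
o(S, I) = I + S
(o(1, -4/(-2))*r(3, 4))*(-9) = ((-4/(-2) + 1)*(4 - 1*4))*(-9) = ((-4*(-1/2) + 1)*(4 - 4))*(-9) = ((2 + 1)*0)*(-9) = (3*0)*(-9) = 0*(-9) = 0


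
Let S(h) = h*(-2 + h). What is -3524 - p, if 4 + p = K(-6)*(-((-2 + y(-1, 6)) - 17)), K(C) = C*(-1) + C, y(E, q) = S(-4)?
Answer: -3520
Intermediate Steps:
y(E, q) = 24 (y(E, q) = -4*(-2 - 4) = -4*(-6) = 24)
K(C) = 0 (K(C) = -C + C = 0)
p = -4 (p = -4 + 0*(-((-2 + 24) - 17)) = -4 + 0*(-(22 - 17)) = -4 + 0*(-1*5) = -4 + 0*(-5) = -4 + 0 = -4)
-3524 - p = -3524 - 1*(-4) = -3524 + 4 = -3520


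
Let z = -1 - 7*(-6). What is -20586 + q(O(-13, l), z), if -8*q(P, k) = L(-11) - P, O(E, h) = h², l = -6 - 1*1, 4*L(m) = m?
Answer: -658545/32 ≈ -20580.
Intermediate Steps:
L(m) = m/4
z = 41 (z = -1 + 42 = 41)
l = -7 (l = -6 - 1 = -7)
q(P, k) = 11/32 + P/8 (q(P, k) = -((¼)*(-11) - P)/8 = -(-11/4 - P)/8 = 11/32 + P/8)
-20586 + q(O(-13, l), z) = -20586 + (11/32 + (⅛)*(-7)²) = -20586 + (11/32 + (⅛)*49) = -20586 + (11/32 + 49/8) = -20586 + 207/32 = -658545/32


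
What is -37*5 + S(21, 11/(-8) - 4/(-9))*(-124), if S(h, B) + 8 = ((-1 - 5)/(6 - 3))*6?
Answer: 2295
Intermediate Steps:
S(h, B) = -20 (S(h, B) = -8 + ((-1 - 5)/(6 - 3))*6 = -8 - 6/3*6 = -8 - 6*1/3*6 = -8 - 2*6 = -8 - 12 = -20)
-37*5 + S(21, 11/(-8) - 4/(-9))*(-124) = -37*5 - 20*(-124) = -185 + 2480 = 2295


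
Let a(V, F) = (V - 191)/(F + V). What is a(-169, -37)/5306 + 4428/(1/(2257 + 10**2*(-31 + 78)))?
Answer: 8417906357454/273259 ≈ 3.0806e+7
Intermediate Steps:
a(V, F) = (-191 + V)/(F + V)
a(-169, -37)/5306 + 4428/(1/(2257 + 10**2*(-31 + 78))) = ((-191 - 169)/(-37 - 169))/5306 + 4428/(1/(2257 + 10**2*(-31 + 78))) = (-360/(-206))*(1/5306) + 4428/(1/(2257 + 100*47)) = -1/206*(-360)*(1/5306) + 4428/(1/(2257 + 4700)) = (180/103)*(1/5306) + 4428/(1/6957) = 90/273259 + 4428/(1/6957) = 90/273259 + 4428*6957 = 90/273259 + 30805596 = 8417906357454/273259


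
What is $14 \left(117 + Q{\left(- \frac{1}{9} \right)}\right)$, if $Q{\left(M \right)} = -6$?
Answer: $1554$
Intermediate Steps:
$14 \left(117 + Q{\left(- \frac{1}{9} \right)}\right) = 14 \left(117 - 6\right) = 14 \cdot 111 = 1554$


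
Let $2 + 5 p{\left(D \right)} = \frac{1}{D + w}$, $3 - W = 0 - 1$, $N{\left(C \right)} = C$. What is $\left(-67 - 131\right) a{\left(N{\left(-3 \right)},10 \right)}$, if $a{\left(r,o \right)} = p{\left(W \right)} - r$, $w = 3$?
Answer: $- \frac{18216}{35} \approx -520.46$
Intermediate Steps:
$W = 4$ ($W = 3 - \left(0 - 1\right) = 3 - -1 = 3 + 1 = 4$)
$p{\left(D \right)} = - \frac{2}{5} + \frac{1}{5 \left(3 + D\right)}$ ($p{\left(D \right)} = - \frac{2}{5} + \frac{1}{5 \left(D + 3\right)} = - \frac{2}{5} + \frac{1}{5 \left(3 + D\right)}$)
$a{\left(r,o \right)} = - \frac{13}{35} - r$ ($a{\left(r,o \right)} = \frac{-5 - 8}{5 \left(3 + 4\right)} - r = \frac{-5 - 8}{5 \cdot 7} - r = \frac{1}{5} \cdot \frac{1}{7} \left(-13\right) - r = - \frac{13}{35} - r$)
$\left(-67 - 131\right) a{\left(N{\left(-3 \right)},10 \right)} = \left(-67 - 131\right) \left(- \frac{13}{35} - -3\right) = - 198 \left(- \frac{13}{35} + 3\right) = \left(-198\right) \frac{92}{35} = - \frac{18216}{35}$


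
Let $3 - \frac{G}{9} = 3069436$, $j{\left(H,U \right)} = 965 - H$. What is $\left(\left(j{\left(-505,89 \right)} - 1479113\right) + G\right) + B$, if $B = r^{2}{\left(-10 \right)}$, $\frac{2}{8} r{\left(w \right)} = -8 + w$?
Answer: $-29097356$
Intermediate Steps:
$r{\left(w \right)} = -32 + 4 w$ ($r{\left(w \right)} = 4 \left(-8 + w\right) = -32 + 4 w$)
$G = -27624897$ ($G = 27 - 27624924 = -27624897$)
$B = 5184$ ($B = \left(-32 + 4 \left(-10\right)\right)^{2} = \left(-32 - 40\right)^{2} = \left(-72\right)^{2} = 5184$)
$\left(\left(j{\left(-505,89 \right)} - 1479113\right) + G\right) + B = \left(\left(\left(965 - -505\right) - 1479113\right) - 27624897\right) + 5184 = \left(\left(\left(965 + 505\right) - 1479113\right) - 27624897\right) + 5184 = \left(\left(1470 - 1479113\right) - 27624897\right) + 5184 = \left(-1477643 - 27624897\right) + 5184 = -29102540 + 5184 = -29097356$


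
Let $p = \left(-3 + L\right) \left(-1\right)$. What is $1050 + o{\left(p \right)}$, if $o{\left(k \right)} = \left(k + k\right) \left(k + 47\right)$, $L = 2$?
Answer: $1146$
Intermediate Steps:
$p = 1$ ($p = \left(-3 + 2\right) \left(-1\right) = \left(-1\right) \left(-1\right) = 1$)
$o{\left(k \right)} = 2 k \left(47 + k\right)$
$1050 + o{\left(p \right)} = 1050 + 2 \cdot 1 \left(47 + 1\right) = 1050 + 2 \cdot 1 \cdot 48 = 1050 + 96 = 1146$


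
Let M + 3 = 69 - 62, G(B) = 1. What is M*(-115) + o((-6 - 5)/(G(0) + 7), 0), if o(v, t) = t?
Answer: -460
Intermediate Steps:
M = 4 (M = -3 + (69 - 62) = -3 + 7 = 4)
M*(-115) + o((-6 - 5)/(G(0) + 7), 0) = 4*(-115) + 0 = -460 + 0 = -460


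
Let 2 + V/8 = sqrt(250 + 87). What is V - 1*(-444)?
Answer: 428 + 8*sqrt(337) ≈ 574.86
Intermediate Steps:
V = -16 + 8*sqrt(337) (V = -16 + 8*sqrt(250 + 87) = -16 + 8*sqrt(337) ≈ 130.86)
V - 1*(-444) = (-16 + 8*sqrt(337)) - 1*(-444) = (-16 + 8*sqrt(337)) + 444 = 428 + 8*sqrt(337)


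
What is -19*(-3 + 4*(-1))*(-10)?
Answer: -1330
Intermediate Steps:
-19*(-3 + 4*(-1))*(-10) = -19*(-3 - 4)*(-10) = -19*(-7)*(-10) = 133*(-10) = -1330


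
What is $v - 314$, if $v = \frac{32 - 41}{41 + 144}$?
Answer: $- \frac{58099}{185} \approx -314.05$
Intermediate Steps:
$v = - \frac{9}{185} \approx -0.048649$
$v - 314 = - \frac{9}{185} - 314 = - \frac{58099}{185}$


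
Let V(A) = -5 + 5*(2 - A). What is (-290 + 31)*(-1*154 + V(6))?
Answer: 46361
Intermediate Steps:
V(A) = 5 - 5*A (V(A) = -5 + (10 - 5*A) = 5 - 5*A)
(-290 + 31)*(-1*154 + V(6)) = (-290 + 31)*(-1*154 + (5 - 5*6)) = -259*(-154 + (5 - 30)) = -259*(-154 - 25) = -259*(-179) = 46361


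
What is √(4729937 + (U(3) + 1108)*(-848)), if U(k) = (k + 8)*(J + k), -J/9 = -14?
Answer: 3*√287449 ≈ 1608.4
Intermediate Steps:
J = 126 (J = -9*(-14) = 126)
U(k) = (8 + k)*(126 + k) (U(k) = (k + 8)*(126 + k) = (8 + k)*(126 + k))
√(4729937 + (U(3) + 1108)*(-848)) = √(4729937 + ((1008 + 3² + 134*3) + 1108)*(-848)) = √(4729937 + ((1008 + 9 + 402) + 1108)*(-848)) = √(4729937 + (1419 + 1108)*(-848)) = √(4729937 + 2527*(-848)) = √(4729937 - 2142896) = √2587041 = 3*√287449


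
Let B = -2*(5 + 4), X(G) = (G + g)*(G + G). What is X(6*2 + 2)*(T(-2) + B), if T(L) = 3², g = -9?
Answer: -1260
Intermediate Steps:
T(L) = 9
X(G) = 2*G*(-9 + G) (X(G) = (G - 9)*(G + G) = (-9 + G)*(2*G) = 2*G*(-9 + G))
B = -18 (B = -2*9 = -18)
X(6*2 + 2)*(T(-2) + B) = (2*(6*2 + 2)*(-9 + (6*2 + 2)))*(9 - 18) = (2*(12 + 2)*(-9 + (12 + 2)))*(-9) = (2*14*(-9 + 14))*(-9) = (2*14*5)*(-9) = 140*(-9) = -1260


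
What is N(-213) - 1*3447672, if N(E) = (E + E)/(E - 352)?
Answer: -1947934254/565 ≈ -3.4477e+6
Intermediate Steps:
N(E) = 2*E/(-352 + E) (N(E) = (2*E)/(-352 + E) = 2*E/(-352 + E))
N(-213) - 1*3447672 = 2*(-213)/(-352 - 213) - 1*3447672 = 2*(-213)/(-565) - 3447672 = 2*(-213)*(-1/565) - 3447672 = 426/565 - 3447672 = -1947934254/565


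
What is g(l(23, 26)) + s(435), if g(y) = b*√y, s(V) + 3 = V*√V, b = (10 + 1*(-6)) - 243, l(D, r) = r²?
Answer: -6217 + 435*√435 ≈ 2855.6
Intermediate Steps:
b = -239 (b = (10 - 6) - 243 = 4 - 243 = -239)
s(V) = -3 + V^(3/2) (s(V) = -3 + V*√V = -3 + V^(3/2))
g(y) = -239*√y
g(l(23, 26)) + s(435) = -239*√(26²) + (-3 + 435^(3/2)) = -239*√676 + (-3 + 435*√435) = -239*26 + (-3 + 435*√435) = -6214 + (-3 + 435*√435) = -6217 + 435*√435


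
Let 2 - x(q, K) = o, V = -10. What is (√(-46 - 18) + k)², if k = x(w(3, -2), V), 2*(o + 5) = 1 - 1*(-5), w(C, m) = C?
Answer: -48 + 64*I ≈ -48.0 + 64.0*I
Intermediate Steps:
o = -2 (o = -5 + (1 - 1*(-5))/2 = -5 + (1 + 5)/2 = -5 + (½)*6 = -5 + 3 = -2)
x(q, K) = 4 (x(q, K) = 2 - 1*(-2) = 2 + 2 = 4)
k = 4
(√(-46 - 18) + k)² = (√(-46 - 18) + 4)² = (√(-64) + 4)² = (8*I + 4)² = (4 + 8*I)²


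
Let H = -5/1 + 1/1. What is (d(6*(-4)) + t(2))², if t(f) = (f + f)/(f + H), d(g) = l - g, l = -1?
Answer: 441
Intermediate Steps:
H = -4 (H = -5*1 + 1*1 = -5 + 1 = -4)
d(g) = -1 - g
t(f) = 2*f/(-4 + f) (t(f) = (f + f)/(f - 4) = (2*f)/(-4 + f) = 2*f/(-4 + f))
(d(6*(-4)) + t(2))² = ((-1 - 6*(-4)) + 2*2/(-4 + 2))² = ((-1 - 1*(-24)) + 2*2/(-2))² = ((-1 + 24) + 2*2*(-½))² = (23 - 2)² = 21² = 441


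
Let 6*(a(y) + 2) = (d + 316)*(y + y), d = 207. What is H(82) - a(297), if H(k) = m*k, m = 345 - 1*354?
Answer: -52513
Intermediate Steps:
m = -9 (m = 345 - 354 = -9)
a(y) = -2 + 523*y/3 (a(y) = -2 + ((207 + 316)*(y + y))/6 = -2 + (523*(2*y))/6 = -2 + (1046*y)/6 = -2 + 523*y/3)
H(k) = -9*k
H(82) - a(297) = -9*82 - (-2 + (523/3)*297) = -738 - (-2 + 51777) = -738 - 1*51775 = -738 - 51775 = -52513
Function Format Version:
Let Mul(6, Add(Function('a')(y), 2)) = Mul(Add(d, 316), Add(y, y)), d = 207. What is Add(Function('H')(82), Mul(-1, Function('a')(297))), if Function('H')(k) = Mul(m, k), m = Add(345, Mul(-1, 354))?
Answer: -52513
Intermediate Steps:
m = -9 (m = Add(345, -354) = -9)
Function('a')(y) = Add(-2, Mul(Rational(523, 3), y)) (Function('a')(y) = Add(-2, Mul(Rational(1, 6), Mul(Add(207, 316), Add(y, y)))) = Add(-2, Mul(Rational(1, 6), Mul(523, Mul(2, y)))) = Add(-2, Mul(Rational(1, 6), Mul(1046, y))) = Add(-2, Mul(Rational(523, 3), y)))
Function('H')(k) = Mul(-9, k)
Add(Function('H')(82), Mul(-1, Function('a')(297))) = Add(Mul(-9, 82), Mul(-1, Add(-2, Mul(Rational(523, 3), 297)))) = Add(-738, Mul(-1, Add(-2, 51777))) = Add(-738, Mul(-1, 51775)) = Add(-738, -51775) = -52513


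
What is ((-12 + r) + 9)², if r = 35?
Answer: 1024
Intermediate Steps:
((-12 + r) + 9)² = ((-12 + 35) + 9)² = (23 + 9)² = 32² = 1024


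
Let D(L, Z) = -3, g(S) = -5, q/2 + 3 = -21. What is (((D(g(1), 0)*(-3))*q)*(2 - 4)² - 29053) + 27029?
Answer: -3752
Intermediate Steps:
q = -48 (q = -6 + 2*(-21) = -6 - 42 = -48)
(((D(g(1), 0)*(-3))*q)*(2 - 4)² - 29053) + 27029 = ((-3*(-3)*(-48))*(2 - 4)² - 29053) + 27029 = ((9*(-48))*(-2)² - 29053) + 27029 = (-432*4 - 29053) + 27029 = (-1728 - 29053) + 27029 = -30781 + 27029 = -3752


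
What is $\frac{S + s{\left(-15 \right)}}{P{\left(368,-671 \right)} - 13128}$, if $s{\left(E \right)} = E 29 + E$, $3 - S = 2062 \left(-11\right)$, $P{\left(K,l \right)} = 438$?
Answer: $- \frac{4447}{2538} \approx -1.7522$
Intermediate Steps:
$S = 22685$ ($S = 3 - 2062 \left(-11\right) = 3 - -22682 = 3 + 22682 = 22685$)
$s{\left(E \right)} = 30 E$ ($s{\left(E \right)} = 29 E + E = 30 E$)
$\frac{S + s{\left(-15 \right)}}{P{\left(368,-671 \right)} - 13128} = \frac{22685 + 30 \left(-15\right)}{438 - 13128} = \frac{22685 - 450}{-12690} = 22235 \left(- \frac{1}{12690}\right) = - \frac{4447}{2538}$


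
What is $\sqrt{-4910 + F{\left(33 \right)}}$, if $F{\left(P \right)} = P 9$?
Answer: $i \sqrt{4613} \approx 67.919 i$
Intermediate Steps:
$F{\left(P \right)} = 9 P$
$\sqrt{-4910 + F{\left(33 \right)}} = \sqrt{-4910 + 9 \cdot 33} = \sqrt{-4910 + 297} = \sqrt{-4613} = i \sqrt{4613}$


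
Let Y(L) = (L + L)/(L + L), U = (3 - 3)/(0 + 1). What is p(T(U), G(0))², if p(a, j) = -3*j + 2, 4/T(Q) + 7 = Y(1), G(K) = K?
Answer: 4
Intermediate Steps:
U = 0 (U = 0/1 = 0*1 = 0)
Y(L) = 1 (Y(L) = (2*L)/((2*L)) = (2*L)*(1/(2*L)) = 1)
T(Q) = -⅔ (T(Q) = 4/(-7 + 1) = 4/(-6) = 4*(-⅙) = -⅔)
p(a, j) = 2 - 3*j
p(T(U), G(0))² = (2 - 3*0)² = (2 + 0)² = 2² = 4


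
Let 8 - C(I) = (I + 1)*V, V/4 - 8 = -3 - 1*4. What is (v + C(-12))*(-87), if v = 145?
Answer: -17139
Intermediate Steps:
V = 4 (V = 32 + 4*(-3 - 1*4) = 32 + 4*(-3 - 4) = 32 + 4*(-7) = 32 - 28 = 4)
C(I) = 4 - 4*I (C(I) = 8 - (I + 1)*4 = 8 - (1 + I)*4 = 8 - (4 + 4*I) = 8 + (-4 - 4*I) = 4 - 4*I)
(v + C(-12))*(-87) = (145 + (4 - 4*(-12)))*(-87) = (145 + (4 + 48))*(-87) = (145 + 52)*(-87) = 197*(-87) = -17139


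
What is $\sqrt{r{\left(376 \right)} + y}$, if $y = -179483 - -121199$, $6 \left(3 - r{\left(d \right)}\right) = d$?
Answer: $\frac{i \sqrt{525093}}{3} \approx 241.54 i$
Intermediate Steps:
$r{\left(d \right)} = 3 - \frac{d}{6}$
$y = -58284$ ($y = -179483 + 121199 = -58284$)
$\sqrt{r{\left(376 \right)} + y} = \sqrt{\left(3 - \frac{188}{3}\right) - 58284} = \sqrt{- \frac{179}{3} - 58284} = \sqrt{- \frac{175031}{3}} = \frac{i \sqrt{525093}}{3}$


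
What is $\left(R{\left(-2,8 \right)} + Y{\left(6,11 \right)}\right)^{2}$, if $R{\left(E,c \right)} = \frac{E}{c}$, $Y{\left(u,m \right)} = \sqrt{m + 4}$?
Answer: $\frac{241}{16} - \frac{\sqrt{15}}{2} \approx 13.126$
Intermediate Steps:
$Y{\left(u,m \right)} = \sqrt{4 + m}$
$\left(R{\left(-2,8 \right)} + Y{\left(6,11 \right)}\right)^{2} = \left(- \frac{2}{8} + \sqrt{4 + 11}\right)^{2} = \left(\left(-2\right) \frac{1}{8} + \sqrt{15}\right)^{2} = \left(- \frac{1}{4} + \sqrt{15}\right)^{2}$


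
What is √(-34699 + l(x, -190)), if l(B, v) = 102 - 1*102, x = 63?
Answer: I*√34699 ≈ 186.28*I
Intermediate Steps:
l(B, v) = 0 (l(B, v) = 102 - 102 = 0)
√(-34699 + l(x, -190)) = √(-34699 + 0) = √(-34699) = I*√34699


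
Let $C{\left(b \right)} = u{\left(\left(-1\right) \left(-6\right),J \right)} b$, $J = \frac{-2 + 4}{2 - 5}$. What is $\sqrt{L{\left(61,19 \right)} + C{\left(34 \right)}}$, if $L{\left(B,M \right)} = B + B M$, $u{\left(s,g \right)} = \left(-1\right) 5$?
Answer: $5 \sqrt{42} \approx 32.404$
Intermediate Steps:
$J = - \frac{2}{3}$ ($J = \frac{2}{-3} = 2 \left(- \frac{1}{3}\right) = - \frac{2}{3} \approx -0.66667$)
$u{\left(s,g \right)} = -5$
$C{\left(b \right)} = - 5 b$
$\sqrt{L{\left(61,19 \right)} + C{\left(34 \right)}} = \sqrt{61 \left(1 + 19\right) - 170} = \sqrt{61 \cdot 20 - 170} = \sqrt{1220 - 170} = \sqrt{1050} = 5 \sqrt{42}$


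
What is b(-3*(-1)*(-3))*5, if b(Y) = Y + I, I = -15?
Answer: -120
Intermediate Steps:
b(Y) = -15 + Y (b(Y) = Y - 15 = -15 + Y)
b(-3*(-1)*(-3))*5 = (-15 - 3*(-1)*(-3))*5 = (-15 + 3*(-3))*5 = (-15 - 9)*5 = -24*5 = -120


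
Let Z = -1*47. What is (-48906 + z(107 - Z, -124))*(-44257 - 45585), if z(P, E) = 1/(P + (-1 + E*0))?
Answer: 672253276514/153 ≈ 4.3938e+9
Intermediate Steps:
Z = -47
z(P, E) = 1/(-1 + P) (z(P, E) = 1/(P + (-1 + 0)) = 1/(P - 1) = 1/(-1 + P))
(-48906 + z(107 - Z, -124))*(-44257 - 45585) = (-48906 + 1/(-1 + (107 - 1*(-47))))*(-44257 - 45585) = (-48906 + 1/(-1 + (107 + 47)))*(-89842) = (-48906 + 1/(-1 + 154))*(-89842) = (-48906 + 1/153)*(-89842) = -7482617/153*(-89842) = 672253276514/153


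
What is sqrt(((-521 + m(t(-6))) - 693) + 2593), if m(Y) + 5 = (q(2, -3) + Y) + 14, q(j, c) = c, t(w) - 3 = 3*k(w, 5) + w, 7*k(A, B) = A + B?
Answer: sqrt(67697)/7 ≈ 37.169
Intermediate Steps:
k(A, B) = A/7 + B/7 (k(A, B) = (A + B)/7 = A/7 + B/7)
t(w) = 36/7 + 10*w/7 (t(w) = 3 + (3*(w/7 + (1/7)*5) + w) = 3 + (3*(w/7 + 5/7) + w) = 3 + (3*(5/7 + w/7) + w) = 3 + ((15/7 + 3*w/7) + w) = 3 + (15/7 + 10*w/7) = 36/7 + 10*w/7)
m(Y) = 6 + Y (m(Y) = -5 + ((-3 + Y) + 14) = -5 + (11 + Y) = 6 + Y)
sqrt(((-521 + m(t(-6))) - 693) + 2593) = sqrt(((-521 + (6 + (36/7 + (10/7)*(-6)))) - 693) + 2593) = sqrt(((-521 + (6 + (36/7 - 60/7))) - 693) + 2593) = sqrt(((-521 + (6 - 24/7)) - 693) + 2593) = sqrt(((-521 + 18/7) - 693) + 2593) = sqrt((-3629/7 - 693) + 2593) = sqrt(-8480/7 + 2593) = sqrt(9671/7) = sqrt(67697)/7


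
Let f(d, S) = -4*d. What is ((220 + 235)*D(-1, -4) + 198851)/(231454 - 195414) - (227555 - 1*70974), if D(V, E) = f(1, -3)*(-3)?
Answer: -5642974929/36040 ≈ -1.5658e+5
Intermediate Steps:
D(V, E) = 12 (D(V, E) = -4*1*(-3) = -4*(-3) = 12)
((220 + 235)*D(-1, -4) + 198851)/(231454 - 195414) - (227555 - 1*70974) = ((220 + 235)*12 + 198851)/(231454 - 195414) - (227555 - 1*70974) = (455*12 + 198851)/36040 - (227555 - 70974) = (5460 + 198851)*(1/36040) - 1*156581 = 204311*(1/36040) - 156581 = 204311/36040 - 156581 = -5642974929/36040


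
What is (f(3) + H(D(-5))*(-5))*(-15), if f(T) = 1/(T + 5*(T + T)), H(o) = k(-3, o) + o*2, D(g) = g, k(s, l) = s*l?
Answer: 4120/11 ≈ 374.55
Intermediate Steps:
k(s, l) = l*s
H(o) = -o (H(o) = o*(-3) + o*2 = -3*o + 2*o = -o)
f(T) = 1/(11*T) (f(T) = 1/(T + 5*(2*T)) = 1/(T + 10*T) = 1/(11*T))
(f(3) + H(D(-5))*(-5))*(-15) = ((1/11)/3 - 1*(-5)*(-5))*(-15) = ((1/11)*(⅓) + 5*(-5))*(-15) = (1/33 - 25)*(-15) = -824/33*(-15) = 4120/11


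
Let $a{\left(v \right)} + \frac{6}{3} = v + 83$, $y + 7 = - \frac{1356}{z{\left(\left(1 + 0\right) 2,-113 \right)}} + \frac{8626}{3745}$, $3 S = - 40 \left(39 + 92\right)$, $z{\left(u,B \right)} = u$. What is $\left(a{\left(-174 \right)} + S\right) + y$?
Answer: $- \frac{28338752}{11235} \approx -2522.4$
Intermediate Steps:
$S = - \frac{5240}{3}$ ($S = \frac{\left(-40\right) \left(39 + 92\right)}{3} = \frac{\left(-40\right) 131}{3} = \frac{1}{3} \left(-5240\right) = - \frac{5240}{3} \approx -1746.7$)
$y = - \frac{2556699}{3745}$ ($y = -7 + \left(- \frac{1356}{\left(1 + 0\right) 2} + \frac{8626}{3745}\right) = -7 + \left(- \frac{1356}{1 \cdot 2} + 8626 \cdot \frac{1}{3745}\right) = -7 + \left(- \frac{1356}{2} + \frac{8626}{3745}\right) = -7 + \left(\left(-1356\right) \frac{1}{2} + \frac{8626}{3745}\right) = -7 + \left(-678 + \frac{8626}{3745}\right) = -7 - \frac{2530484}{3745} = - \frac{2556699}{3745} \approx -682.7$)
$a{\left(v \right)} = 81 + v$ ($a{\left(v \right)} = -2 + \left(v + 83\right) = -2 + \left(83 + v\right) = 81 + v$)
$\left(a{\left(-174 \right)} + S\right) + y = \left(\left(81 - 174\right) - \frac{5240}{3}\right) - \frac{2556699}{3745} = \left(-93 - \frac{5240}{3}\right) - \frac{2556699}{3745} = - \frac{5519}{3} - \frac{2556699}{3745} = - \frac{28338752}{11235}$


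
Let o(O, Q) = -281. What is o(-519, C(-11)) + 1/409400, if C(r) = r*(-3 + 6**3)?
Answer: -115041399/409400 ≈ -281.00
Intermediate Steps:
C(r) = 213*r (C(r) = r*(-3 + 216) = r*213 = 213*r)
o(-519, C(-11)) + 1/409400 = -281 + 1/409400 = -115041399/409400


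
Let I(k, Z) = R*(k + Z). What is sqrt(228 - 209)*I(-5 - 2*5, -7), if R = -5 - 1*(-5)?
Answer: 0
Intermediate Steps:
R = 0 (R = -5 + 5 = 0)
I(k, Z) = 0 (I(k, Z) = 0*(k + Z) = 0*(Z + k) = 0)
sqrt(228 - 209)*I(-5 - 2*5, -7) = sqrt(228 - 209)*0 = sqrt(19)*0 = 0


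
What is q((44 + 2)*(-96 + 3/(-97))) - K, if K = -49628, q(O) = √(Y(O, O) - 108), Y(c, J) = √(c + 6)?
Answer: 49628 + √(-1016172 + 2522*I*√61401)/97 ≈ 49631.0 + 10.835*I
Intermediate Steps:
Y(c, J) = √(6 + c)
q(O) = √(-108 + √(6 + O)) (q(O) = √(√(6 + O) - 108) = √(-108 + √(6 + O)))
q((44 + 2)*(-96 + 3/(-97))) - K = √(-108 + √(6 + (44 + 2)*(-96 + 3/(-97)))) - 1*(-49628) = √(-108 + √(6 + 46*(-96 + 3*(-1/97)))) + 49628 = √(-108 + √(6 + 46*(-96 - 3/97))) + 49628 = √(-108 + √(6 + 46*(-9315/97))) + 49628 = √(-108 + √(6 - 428490/97)) + 49628 = √(-108 + √(-427908/97)) + 49628 = √(-108 + 26*I*√61401/97) + 49628 = 49628 + √(-108 + 26*I*√61401/97)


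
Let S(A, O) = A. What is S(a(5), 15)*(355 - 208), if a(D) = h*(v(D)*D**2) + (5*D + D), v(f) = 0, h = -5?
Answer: 4410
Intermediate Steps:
a(D) = 6*D (a(D) = -0*D**2 + (5*D + D) = -5*0 + 6*D = 0 + 6*D = 6*D)
S(a(5), 15)*(355 - 208) = (6*5)*(355 - 208) = 30*147 = 4410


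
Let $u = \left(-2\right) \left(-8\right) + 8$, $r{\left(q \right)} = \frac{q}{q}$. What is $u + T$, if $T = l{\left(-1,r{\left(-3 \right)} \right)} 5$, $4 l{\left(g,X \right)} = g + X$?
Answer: $24$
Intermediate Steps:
$r{\left(q \right)} = 1$
$l{\left(g,X \right)} = \frac{X}{4} + \frac{g}{4}$ ($l{\left(g,X \right)} = \frac{g + X}{4} = \frac{X + g}{4} = \frac{X}{4} + \frac{g}{4}$)
$T = 0$ ($T = \left(\frac{1}{4} \cdot 1 + \frac{1}{4} \left(-1\right)\right) 5 = \left(\frac{1}{4} - \frac{1}{4}\right) 5 = 0 \cdot 5 = 0$)
$u = 24$ ($u = 16 + 8 = 24$)
$u + T = 24 + 0 = 24$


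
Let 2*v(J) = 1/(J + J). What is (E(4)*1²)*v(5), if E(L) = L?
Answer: ⅕ ≈ 0.20000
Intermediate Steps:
v(J) = 1/(4*J) (v(J) = 1/(2*(J + J)) = 1/(2*((2*J))) = (1/(2*J))/2 = 1/(4*J))
(E(4)*1²)*v(5) = (4*1²)*((¼)/5) = (4*1)*((¼)*(⅕)) = 4*(1/20) = ⅕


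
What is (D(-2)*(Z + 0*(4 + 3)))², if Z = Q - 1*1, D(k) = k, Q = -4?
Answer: 100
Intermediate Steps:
Z = -5 (Z = -4 - 1*1 = -4 - 1 = -5)
(D(-2)*(Z + 0*(4 + 3)))² = (-2*(-5 + 0*(4 + 3)))² = (-2*(-5 + 0*7))² = (-2*(-5 + 0))² = (-2*(-5))² = 10² = 100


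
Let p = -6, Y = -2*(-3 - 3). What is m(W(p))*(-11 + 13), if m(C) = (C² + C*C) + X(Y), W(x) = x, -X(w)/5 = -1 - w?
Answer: 274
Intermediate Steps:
Y = 12 (Y = -2*(-6) = 12)
X(w) = 5 + 5*w (X(w) = -5*(-1 - w) = 5 + 5*w)
m(C) = 65 + 2*C² (m(C) = (C² + C*C) + (5 + 5*12) = (C² + C²) + (5 + 60) = 2*C² + 65 = 65 + 2*C²)
m(W(p))*(-11 + 13) = (65 + 2*(-6)²)*(-11 + 13) = (65 + 2*36)*2 = (65 + 72)*2 = 137*2 = 274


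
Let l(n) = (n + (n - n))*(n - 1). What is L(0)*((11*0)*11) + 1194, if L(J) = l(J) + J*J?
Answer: 1194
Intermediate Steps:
l(n) = n*(-1 + n) (l(n) = (n + 0)*(-1 + n) = n*(-1 + n))
L(J) = J² + J*(-1 + J) (L(J) = J*(-1 + J) + J*J = J*(-1 + J) + J² = J² + J*(-1 + J))
L(0)*((11*0)*11) + 1194 = (0*(-1 + 2*0))*((11*0)*11) + 1194 = (0*(-1 + 0))*(0*11) + 1194 = (0*(-1))*0 + 1194 = 0*0 + 1194 = 0 + 1194 = 1194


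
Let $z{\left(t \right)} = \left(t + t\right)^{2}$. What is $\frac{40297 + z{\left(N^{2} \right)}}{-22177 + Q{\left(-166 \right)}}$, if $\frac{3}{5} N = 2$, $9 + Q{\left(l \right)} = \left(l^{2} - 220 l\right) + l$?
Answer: $\frac{3304057}{3379644} \approx 0.97763$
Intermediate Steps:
$Q{\left(l \right)} = -9 + l^{2} - 219 l$ ($Q{\left(l \right)} = -9 + \left(\left(l^{2} - 220 l\right) + l\right) = -9 + \left(l^{2} - 219 l\right) = -9 + l^{2} - 219 l$)
$N = \frac{10}{3}$ ($N = \frac{5}{3} \cdot 2 = \frac{10}{3} \approx 3.3333$)
$z{\left(t \right)} = 4 t^{2}$ ($z{\left(t \right)} = \left(2 t\right)^{2} = 4 t^{2}$)
$\frac{40297 + z{\left(N^{2} \right)}}{-22177 + Q{\left(-166 \right)}} = \frac{40297 + 4 \left(\left(\frac{10}{3}\right)^{2}\right)^{2}}{-22177 - \left(-36345 - 27556\right)} = \frac{40297 + 4 \left(\frac{100}{9}\right)^{2}}{-22177 + \left(-9 + 27556 + 36354\right)} = \frac{40297 + 4 \cdot \frac{10000}{81}}{-22177 + 63901} = \frac{40297 + \frac{40000}{81}}{41724} = \frac{3304057}{81} \cdot \frac{1}{41724} = \frac{3304057}{3379644}$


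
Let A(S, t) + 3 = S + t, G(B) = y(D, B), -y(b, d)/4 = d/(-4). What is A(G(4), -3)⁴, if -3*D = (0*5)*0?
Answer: 16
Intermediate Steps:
D = 0 (D = -0*5*0/3 = -0*0 = -⅓*0 = 0)
y(b, d) = d (y(b, d) = -4*d/(-4) = -4*d*(-1)/4 = -(-1)*d = d)
G(B) = B
A(S, t) = -3 + S + t (A(S, t) = -3 + (S + t) = -3 + S + t)
A(G(4), -3)⁴ = (-3 + 4 - 3)⁴ = (-2)⁴ = 16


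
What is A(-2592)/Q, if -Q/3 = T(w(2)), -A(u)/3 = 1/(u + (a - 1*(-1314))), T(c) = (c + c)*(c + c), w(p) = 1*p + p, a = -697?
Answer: -1/126400 ≈ -7.9114e-6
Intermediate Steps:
w(p) = 2*p (w(p) = p + p = 2*p)
T(c) = 4*c² (T(c) = (2*c)*(2*c) = 4*c²)
A(u) = -3/(617 + u) (A(u) = -3/(u + (-697 - 1*(-1314))) = -3/(u + (-697 + 1314)) = -3/(u + 617) = -3/(617 + u))
Q = -192 (Q = -12*(2*2)² = -12*4² = -12*16 = -3*64 = -192)
A(-2592)/Q = -3/(617 - 2592)/(-192) = -3/(-1975)*(-1/192) = -3*(-1/1975)*(-1/192) = (3/1975)*(-1/192) = -1/126400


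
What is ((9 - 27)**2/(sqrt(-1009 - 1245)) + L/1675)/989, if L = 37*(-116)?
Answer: -4292/1656575 - 162*I*sqrt(46)/159229 ≈ -0.0025909 - 0.0069004*I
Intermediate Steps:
L = -4292
((9 - 27)**2/(sqrt(-1009 - 1245)) + L/1675)/989 = ((9 - 27)**2/(sqrt(-1009 - 1245)) - 4292/1675)/989 = ((-18)**2/(sqrt(-2254)) - 4292*1/1675)*(1/989) = (324/((7*I*sqrt(46))) - 4292/1675)*(1/989) = (324*(-I*sqrt(46)/322) - 4292/1675)*(1/989) = (-162*I*sqrt(46)/161 - 4292/1675)*(1/989) = (-4292/1675 - 162*I*sqrt(46)/161)*(1/989) = -4292/1656575 - 162*I*sqrt(46)/159229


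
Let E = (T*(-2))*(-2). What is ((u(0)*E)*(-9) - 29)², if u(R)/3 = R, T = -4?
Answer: 841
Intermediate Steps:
u(R) = 3*R
E = -16 (E = -4*(-2)*(-2) = 8*(-2) = -16)
((u(0)*E)*(-9) - 29)² = (((3*0)*(-16))*(-9) - 29)² = ((0*(-16))*(-9) - 29)² = (0*(-9) - 29)² = (0 - 29)² = (-29)² = 841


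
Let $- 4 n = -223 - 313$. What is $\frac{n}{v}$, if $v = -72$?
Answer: $- \frac{67}{36} \approx -1.8611$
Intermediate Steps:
$n = 134$ ($n = - \frac{-223 - 313}{4} = \left(- \frac{1}{4}\right) \left(-536\right) = 134$)
$\frac{n}{v} = \frac{134}{-72} = 134 \left(- \frac{1}{72}\right) = - \frac{67}{36}$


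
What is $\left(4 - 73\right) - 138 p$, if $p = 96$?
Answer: $-13317$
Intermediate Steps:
$\left(4 - 73\right) - 138 p = \left(4 - 73\right) - 13248 = -69 - 13248 = -13317$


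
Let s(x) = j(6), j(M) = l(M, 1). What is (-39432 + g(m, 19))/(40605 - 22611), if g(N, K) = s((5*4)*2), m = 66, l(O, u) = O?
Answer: -6571/2999 ≈ -2.1911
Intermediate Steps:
j(M) = M
s(x) = 6
g(N, K) = 6
(-39432 + g(m, 19))/(40605 - 22611) = (-39432 + 6)/(40605 - 22611) = -39426/17994 = -39426*1/17994 = -6571/2999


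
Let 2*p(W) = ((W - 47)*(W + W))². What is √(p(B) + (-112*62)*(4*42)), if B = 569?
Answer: 2*√44109554514 ≈ 4.2005e+5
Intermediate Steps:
p(W) = 2*W²*(-47 + W)² (p(W) = ((W - 47)*(W + W))²/2 = ((-47 + W)*(2*W))²/2 = (2*W*(-47 + W))²/2 = (4*W²*(-47 + W)²)/2 = 2*W²*(-47 + W)²)
√(p(B) + (-112*62)*(4*42)) = √(2*569²*(-47 + 569)² + (-112*62)*(4*42)) = √(2*323761*522² - 6944*168) = √(2*323761*272484 - 1166592) = √(176439384648 - 1166592) = √176438218056 = 2*√44109554514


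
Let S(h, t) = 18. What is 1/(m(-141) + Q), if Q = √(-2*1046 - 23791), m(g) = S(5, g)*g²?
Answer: 357858/128062374047 - I*√25883/128062374047 ≈ 2.7944e-6 - 1.2563e-9*I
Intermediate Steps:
m(g) = 18*g²
Q = I*√25883 (Q = √(-2092 - 23791) = √(-25883) = I*√25883 ≈ 160.88*I)
1/(m(-141) + Q) = 1/(18*(-141)² + I*√25883) = 1/(18*19881 + I*√25883) = 1/(357858 + I*√25883)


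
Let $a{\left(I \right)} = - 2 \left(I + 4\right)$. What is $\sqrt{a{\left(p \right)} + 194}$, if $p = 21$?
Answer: $12$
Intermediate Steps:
$a{\left(I \right)} = -8 - 2 I$ ($a{\left(I \right)} = - 2 \left(4 + I\right) = -8 - 2 I$)
$\sqrt{a{\left(p \right)} + 194} = \sqrt{\left(-8 - 42\right) + 194} = \sqrt{-50 + 194} = \sqrt{144} = 12$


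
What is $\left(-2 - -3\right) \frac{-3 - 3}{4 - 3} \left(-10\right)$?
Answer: $60$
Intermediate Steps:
$\left(-2 - -3\right) \frac{-3 - 3}{4 - 3} \left(-10\right) = \left(-2 + 3\right) \left(- \frac{6}{1}\right) \left(-10\right) = 1 \left(\left(-6\right) 1\right) \left(-10\right) = 1 \left(-6\right) \left(-10\right) = \left(-6\right) \left(-10\right) = 60$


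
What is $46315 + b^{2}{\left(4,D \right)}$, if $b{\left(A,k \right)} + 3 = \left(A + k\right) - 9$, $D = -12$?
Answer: $46715$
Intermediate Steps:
$b{\left(A,k \right)} = -12 + A + k$ ($b{\left(A,k \right)} = -3 - \left(9 - A - k\right) = -3 + \left(-9 + A + k\right) = -12 + A + k$)
$46315 + b^{2}{\left(4,D \right)} = 46315 + \left(-12 + 4 - 12\right)^{2} = 46315 + \left(-20\right)^{2} = 46315 + 400 = 46715$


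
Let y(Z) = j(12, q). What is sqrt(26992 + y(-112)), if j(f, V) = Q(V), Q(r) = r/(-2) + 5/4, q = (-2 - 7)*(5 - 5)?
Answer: 9*sqrt(1333)/2 ≈ 164.30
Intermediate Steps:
q = 0 (q = -9*0 = 0)
Q(r) = 5/4 - r/2 (Q(r) = r*(-1/2) + 5*(1/4) = -r/2 + 5/4 = 5/4 - r/2)
j(f, V) = 5/4 - V/2
y(Z) = 5/4 (y(Z) = 5/4 - 1/2*0 = 5/4 + 0 = 5/4)
sqrt(26992 + y(-112)) = sqrt(26992 + 5/4) = sqrt(107973/4) = 9*sqrt(1333)/2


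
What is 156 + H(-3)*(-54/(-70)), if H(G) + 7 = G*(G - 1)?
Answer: 1119/7 ≈ 159.86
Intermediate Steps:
H(G) = -7 + G*(-1 + G) (H(G) = -7 + G*(G - 1) = -7 + G*(-1 + G))
156 + H(-3)*(-54/(-70)) = 156 + (-7 + (-3)² - 1*(-3))*(-54/(-70)) = 156 + (-7 + 9 + 3)*(-54*(-1/70)) = 156 + 5*(27/35) = 156 + 27/7 = 1119/7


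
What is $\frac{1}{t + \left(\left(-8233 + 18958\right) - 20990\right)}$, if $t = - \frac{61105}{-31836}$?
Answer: $- \frac{31836}{326735435} \approx -9.7437 \cdot 10^{-5}$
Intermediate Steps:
$t = \frac{61105}{31836}$ ($t = \left(-61105\right) \left(- \frac{1}{31836}\right) = \frac{61105}{31836} \approx 1.9194$)
$\frac{1}{t + \left(\left(-8233 + 18958\right) - 20990\right)} = \frac{1}{\frac{61105}{31836} + \left(\left(-8233 + 18958\right) - 20990\right)} = \frac{1}{\frac{61105}{31836} + \left(10725 - 20990\right)} = \frac{1}{\frac{61105}{31836} - 10265} = \frac{1}{- \frac{326735435}{31836}} = - \frac{31836}{326735435}$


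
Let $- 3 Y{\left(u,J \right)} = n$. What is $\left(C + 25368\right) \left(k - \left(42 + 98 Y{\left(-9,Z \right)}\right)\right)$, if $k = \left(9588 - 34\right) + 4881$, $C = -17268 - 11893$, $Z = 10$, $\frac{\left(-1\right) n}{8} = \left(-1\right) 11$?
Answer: $- \frac{196488779}{3} \approx -6.5496 \cdot 10^{7}$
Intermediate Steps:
$n = 88$ ($n = - 8 \left(\left(-1\right) 11\right) = \left(-8\right) \left(-11\right) = 88$)
$Y{\left(u,J \right)} = - \frac{88}{3}$ ($Y{\left(u,J \right)} = \left(- \frac{1}{3}\right) 88 = - \frac{88}{3}$)
$C = -29161$
$k = 14435$ ($k = 9554 + 4881 = 14435$)
$\left(C + 25368\right) \left(k - \left(42 + 98 Y{\left(-9,Z \right)}\right)\right) = \left(-29161 + 25368\right) \left(14435 - - \frac{8498}{3}\right) = - 3793 \left(14435 + \left(-42 + \frac{8624}{3}\right)\right) = - 3793 \left(14435 + \frac{8498}{3}\right) = \left(-3793\right) \frac{51803}{3} = - \frac{196488779}{3}$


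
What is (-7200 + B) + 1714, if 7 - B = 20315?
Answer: -25794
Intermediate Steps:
B = -20308 (B = 7 - 1*20315 = 7 - 20315 = -20308)
(-7200 + B) + 1714 = (-7200 - 20308) + 1714 = -27508 + 1714 = -25794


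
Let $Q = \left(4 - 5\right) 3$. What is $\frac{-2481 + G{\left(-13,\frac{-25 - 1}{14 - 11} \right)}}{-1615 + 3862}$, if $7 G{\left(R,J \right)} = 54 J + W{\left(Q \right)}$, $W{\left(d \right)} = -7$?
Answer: $- \frac{17842}{15729} \approx -1.1343$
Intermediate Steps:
$Q = -3$ ($Q = \left(-1\right) 3 = -3$)
$G{\left(R,J \right)} = -1 + \frac{54 J}{7}$ ($G{\left(R,J \right)} = \frac{54 J - 7}{7} = \frac{-7 + 54 J}{7} = -1 + \frac{54 J}{7}$)
$\frac{-2481 + G{\left(-13,\frac{-25 - 1}{14 - 11} \right)}}{-1615 + 3862} = \frac{-2481 + \left(-1 + \frac{54 \frac{-25 - 1}{14 - 11}}{7}\right)}{-1615 + 3862} = \frac{-2481 + \left(-1 + \frac{54 \left(- \frac{26}{3}\right)}{7}\right)}{2247} = \left(-2481 + \left(-1 + \frac{54 \left(\left(-26\right) \frac{1}{3}\right)}{7}\right)\right) \frac{1}{2247} = \left(-2481 + \left(-1 + \frac{54}{7} \left(- \frac{26}{3}\right)\right)\right) \frac{1}{2247} = \left(-2481 - \frac{475}{7}\right) \frac{1}{2247} = \left(- \frac{17842}{7}\right) \frac{1}{2247} = - \frac{17842}{15729}$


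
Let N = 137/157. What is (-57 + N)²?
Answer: 77651344/24649 ≈ 3150.3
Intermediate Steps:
N = 137/157 (N = 137*(1/157) = 137/157 ≈ 0.87261)
(-57 + N)² = (-57 + 137/157)² = (-8812/157)² = 77651344/24649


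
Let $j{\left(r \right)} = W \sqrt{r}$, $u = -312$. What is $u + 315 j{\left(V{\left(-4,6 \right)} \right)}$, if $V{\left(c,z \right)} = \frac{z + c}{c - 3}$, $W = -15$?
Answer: $-312 - 675 i \sqrt{14} \approx -312.0 - 2525.6 i$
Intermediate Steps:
$V{\left(c,z \right)} = \frac{c + z}{-3 + c}$
$j{\left(r \right)} = - 15 \sqrt{r}$
$u + 315 j{\left(V{\left(-4,6 \right)} \right)} = -312 + 315 \left(- 15 \sqrt{\frac{-4 + 6}{-3 - 4}}\right) = -312 + 315 \left(- 15 \sqrt{\frac{1}{-7} \cdot 2}\right) = -312 + 315 \left(- 15 \sqrt{\left(- \frac{1}{7}\right) 2}\right) = -312 + 315 \left(- 15 \sqrt{- \frac{2}{7}}\right) = -312 + 315 \left(- 15 \frac{i \sqrt{14}}{7}\right) = -312 + 315 \left(- \frac{15 i \sqrt{14}}{7}\right) = -312 - 675 i \sqrt{14}$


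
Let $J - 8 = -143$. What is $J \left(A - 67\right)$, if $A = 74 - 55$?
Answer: $6480$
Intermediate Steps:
$J = -135$ ($J = 8 - 143 = -135$)
$A = 19$
$J \left(A - 67\right) = - 135 \left(19 - 67\right) = \left(-135\right) \left(-48\right) = 6480$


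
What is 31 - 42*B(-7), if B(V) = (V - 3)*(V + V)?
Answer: -5849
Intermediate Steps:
B(V) = 2*V*(-3 + V) (B(V) = (-3 + V)*(2*V) = 2*V*(-3 + V))
31 - 42*B(-7) = 31 - 84*(-7)*(-3 - 7) = 31 - 84*(-7)*(-10) = 31 - 42*140 = 31 - 5880 = -5849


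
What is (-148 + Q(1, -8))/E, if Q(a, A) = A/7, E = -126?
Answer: 58/49 ≈ 1.1837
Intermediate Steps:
Q(a, A) = A/7 (Q(a, A) = A*(⅐) = A/7)
(-148 + Q(1, -8))/E = (-148 + (⅐)*(-8))/(-126) = (-148 - 8/7)*(-1/126) = -1044/7*(-1/126) = 58/49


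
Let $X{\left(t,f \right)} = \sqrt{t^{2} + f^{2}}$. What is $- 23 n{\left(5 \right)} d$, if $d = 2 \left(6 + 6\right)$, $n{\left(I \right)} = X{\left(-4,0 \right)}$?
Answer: $-2208$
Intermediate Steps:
$X{\left(t,f \right)} = \sqrt{f^{2} + t^{2}}$
$n{\left(I \right)} = 4$ ($n{\left(I \right)} = \sqrt{0^{2} + \left(-4\right)^{2}} = \sqrt{0 + 16} = \sqrt{16} = 4$)
$d = 24$ ($d = 2 \cdot 12 = 24$)
$- 23 n{\left(5 \right)} d = \left(-23\right) 4 \cdot 24 = \left(-92\right) 24 = -2208$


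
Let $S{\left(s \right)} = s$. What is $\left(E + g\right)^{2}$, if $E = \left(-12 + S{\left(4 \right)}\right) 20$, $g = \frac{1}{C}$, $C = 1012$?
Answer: $\frac{26217762561}{1024144} \approx 25600.0$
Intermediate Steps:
$g = \frac{1}{1012} \approx 0.00098814$
$E = -160$ ($E = \left(-12 + 4\right) 20 = \left(-8\right) 20 = -160$)
$\left(E + g\right)^{2} = \left(-160 + \frac{1}{1012}\right)^{2} = \left(- \frac{161919}{1012}\right)^{2} = \frac{26217762561}{1024144}$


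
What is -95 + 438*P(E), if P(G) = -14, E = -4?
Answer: -6227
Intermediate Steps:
-95 + 438*P(E) = -95 + 438*(-14) = -95 - 6132 = -6227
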